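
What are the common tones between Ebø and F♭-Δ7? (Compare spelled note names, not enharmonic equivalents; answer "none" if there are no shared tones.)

Eb

Ebø = Eb, Gb, Bbb, Db.
F♭-Δ7 = Fb, Abb, Cb, Eb.
Shared: Eb.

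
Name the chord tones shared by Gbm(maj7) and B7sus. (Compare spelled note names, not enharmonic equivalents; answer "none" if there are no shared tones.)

Gbm(maj7): Gb Bbb Db F
B7sus: B E F# A
Common to both → none.

none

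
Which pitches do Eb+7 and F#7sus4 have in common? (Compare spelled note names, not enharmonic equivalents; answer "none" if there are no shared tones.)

B

Eb+7 = E♭, G, B, D♭.
F#7sus4 = F♯, B, C♯, E.
Shared: B.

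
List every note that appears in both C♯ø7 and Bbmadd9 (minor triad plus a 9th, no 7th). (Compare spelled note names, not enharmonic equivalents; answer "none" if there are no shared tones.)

C♯ø7 = C#, E, G, B.
Bbmadd9 = Bb, Db, F, C.
Shared: none.

none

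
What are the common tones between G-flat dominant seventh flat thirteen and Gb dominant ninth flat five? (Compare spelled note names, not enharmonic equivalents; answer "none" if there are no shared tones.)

G-flat – B-flat – F-flat

G-flat dominant seventh flat thirteen = G-flat, B-flat, D-flat, F-flat, E-double-flat.
Gb dominant ninth flat five = G-flat, B-flat, D-double-flat, F-flat, A-flat.
Shared: G-flat, B-flat, F-flat.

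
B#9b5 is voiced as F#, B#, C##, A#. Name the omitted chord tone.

D##

The full B#9b5 chord is B#, D##, F#, A#, C##.
Comparing with the voicing, the major 3rd (3rd) — D## — is absent.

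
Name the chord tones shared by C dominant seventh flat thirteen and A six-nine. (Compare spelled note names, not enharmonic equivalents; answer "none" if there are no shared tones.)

E

C dominant seventh flat thirteen = C, E, G, B-flat, A-flat.
A six-nine = A, C-sharp, E, F-sharp, B.
Shared: E.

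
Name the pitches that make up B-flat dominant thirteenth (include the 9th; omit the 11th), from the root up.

B-flat  D  F  A-flat  C  G

B-flat dominant thirteenth is a dominant thirteenth built on B-flat.
- root: B-flat
- major 3rd: D
- perfect 5th: F
- minor 7th: A-flat
- major 9th: C
- major 13th: G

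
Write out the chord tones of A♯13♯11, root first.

A#  C##  E#  G#  B#  D##  F##

Root A#, quality dominant thirteenth sharp eleven:
root → A#
3rd (major 3rd) → C##
5th (perfect 5th) → E#
7th (minor 7th) → G#
9th (major 9th) → B#
11th (augmented 11th) → D##
13th (major 13th) → F##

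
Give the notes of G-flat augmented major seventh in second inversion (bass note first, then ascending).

D, F, G-flat, B-flat

G-flat augmented major seventh = G-flat–B-flat–D–F; second inversion → fifth (D) lowest.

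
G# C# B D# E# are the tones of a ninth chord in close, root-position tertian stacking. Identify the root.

C#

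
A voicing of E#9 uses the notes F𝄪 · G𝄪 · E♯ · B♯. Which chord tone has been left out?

The full E#9 chord is E♯, G𝄪, B♯, D♯, F𝄪.
Comparing with the voicing, the minor 7th (7th) — D♯ — is absent.

D♯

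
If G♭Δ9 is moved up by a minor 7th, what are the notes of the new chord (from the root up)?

Fb – Ab – Cb – Eb – Gb

A minor 7th up from Gb is Fb, so the new chord is Fb major ninth.
- root: Fb
- major 3rd: Ab
- perfect 5th: Cb
- major 7th: Eb
- major 9th: Gb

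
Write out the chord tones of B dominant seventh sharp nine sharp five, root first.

B  D-sharp  F-double-sharp  A  C-double-sharp

Root B, quality dominant seventh sharp nine sharp five:
Root: B
Major 3rd (3rd): D-sharp
Augmented 5th (5th): F-double-sharp
Minor 7th (7th): A
Augmented 9th (9th): C-double-sharp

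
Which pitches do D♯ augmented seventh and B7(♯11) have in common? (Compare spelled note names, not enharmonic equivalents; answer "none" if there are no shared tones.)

D♯ augmented seventh = D#, F##, A##, C#.
B7(♯11) = B, D#, F#, A, E#.
Shared: D#.

D#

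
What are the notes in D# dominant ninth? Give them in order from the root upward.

D♯  F𝄪  A♯  C♯  E♯

D# dominant ninth: dominant ninth on D♯.
root → D♯
3rd (major 3rd) → F𝄪
5th (perfect 5th) → A♯
7th (minor 7th) → C♯
9th (major 9th) → E♯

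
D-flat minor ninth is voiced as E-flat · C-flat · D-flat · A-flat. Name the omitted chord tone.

The full D-flat minor ninth chord is D-flat, F-flat, A-flat, C-flat, E-flat.
Comparing with the voicing, the minor 3rd (3rd) — F-flat — is absent.

F-flat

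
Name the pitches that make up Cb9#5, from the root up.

Cb – Eb – G – Bbb – Db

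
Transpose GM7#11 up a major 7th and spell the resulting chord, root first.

F#, A#, C#, E#, B#

G up a major 7th → F#. New chord: F# major seventh sharp eleven.
- root: F#
- major 3rd: A#
- perfect 5th: C#
- major 7th: E#
- augmented 11th: B#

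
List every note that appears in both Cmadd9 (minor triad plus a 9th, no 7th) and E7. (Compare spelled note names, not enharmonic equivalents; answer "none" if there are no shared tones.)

D

Cmadd9 = C, Eb, G, D.
E7 = E, G#, B, D.
Shared: D.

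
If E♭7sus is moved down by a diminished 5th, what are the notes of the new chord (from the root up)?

A, D, E, G

Eb down a diminished 5th → A. New chord: A dominant seventh suspended fourth.
A — root
D — perfect 4th
E — perfect 5th
G — minor 7th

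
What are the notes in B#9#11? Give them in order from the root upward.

B#, D##, F##, A#, C##, E##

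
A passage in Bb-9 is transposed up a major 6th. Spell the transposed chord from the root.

G, B♭, D, F, A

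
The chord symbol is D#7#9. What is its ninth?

D#7#9 is built on D#; its 9th is an augmented 9th above the root.
A second above D uses the letter E, and the augmented 9th above D# is E##.

E##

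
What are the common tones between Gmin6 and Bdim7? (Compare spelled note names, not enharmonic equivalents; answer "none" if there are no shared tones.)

D

Gmin6 = G, B♭, D, E.
Bdim7 = B, D, F, A♭.
Shared: D.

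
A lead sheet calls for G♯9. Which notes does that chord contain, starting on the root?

Root G#, quality dominant ninth:
- root: G#
- major 3rd: B#
- perfect 5th: D#
- minor 7th: F#
- major 9th: A#

G#, B#, D#, F#, A#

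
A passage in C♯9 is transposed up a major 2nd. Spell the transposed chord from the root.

D#, F##, A#, C#, E#

A major 2nd up from C# is D#, so the new chord is D# dominant ninth.
Root: D#
Major 3rd (3rd): F##
Perfect 5th (5th): A#
Minor 7th (7th): C#
Major 9th (9th): E#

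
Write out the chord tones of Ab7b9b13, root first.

Ab7b9b13: dominant seventh flat nine flat thirteen on Ab.
Ab — root
C — major 3rd
Eb — perfect 5th
Gb — minor 7th
Bbb — minor 9th
Fb — minor 13th

Ab – C – Eb – Gb – Bbb – Fb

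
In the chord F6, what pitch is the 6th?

D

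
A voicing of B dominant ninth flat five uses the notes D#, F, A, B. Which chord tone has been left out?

C#

B dominant ninth flat five = B, D#, F, A, C#. The voicing lacks the 9th (major 9th), C#.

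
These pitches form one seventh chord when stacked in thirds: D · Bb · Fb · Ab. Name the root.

Bb

Stacking in thirds gives Bb – D – Fb – Ab, so Bb is the root — Bb dominant seventh flat five.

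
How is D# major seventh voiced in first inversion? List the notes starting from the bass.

F-double-sharp – A-sharp – C-double-sharp – D-sharp

In root position, D# major seventh is D-sharp–F-double-sharp–A-sharp–C-double-sharp.
First inversion puts the third (F-double-sharp) in the bass.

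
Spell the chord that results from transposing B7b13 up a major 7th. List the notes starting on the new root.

A major 7th up from B is A♯, so the new chord is A♯ dominant seventh flat thirteen.
root → A♯
3rd (major 3rd) → C𝄪
5th (perfect 5th) → E♯
7th (minor 7th) → G♯
13th (minor 13th) → F♯

A♯  C𝄪  E♯  G♯  F♯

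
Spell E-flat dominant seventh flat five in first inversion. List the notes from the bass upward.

In root position, E-flat dominant seventh flat five is Eb–G–Bbb–Db.
First inversion puts the third (G) in the bass.

G, Bbb, Db, Eb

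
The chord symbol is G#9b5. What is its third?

B#

G#9b5 is built on G#; its 3rd is a major 3rd above the root.
A third above G uses the letter B, and the major 3rd above G# is B#.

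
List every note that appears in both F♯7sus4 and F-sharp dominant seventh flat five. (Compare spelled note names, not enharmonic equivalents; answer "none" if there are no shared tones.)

F# – E

F♯7sus4 = F#, B, C#, E.
F-sharp dominant seventh flat five = F#, A#, C, E.
Shared: F#, E.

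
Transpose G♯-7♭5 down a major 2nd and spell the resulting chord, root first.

G# down a major 2nd → F#. New chord: F# half-diminished seventh.
root → F#
3rd (minor 3rd) → A
5th (diminished 5th) → C
7th (minor 7th) → E

F#, A, C, E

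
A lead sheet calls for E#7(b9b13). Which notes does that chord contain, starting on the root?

E#, G##, B#, D#, F#, C#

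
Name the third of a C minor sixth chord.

C minor sixth is built on C; its 3rd is a minor 3rd above the root.
A third above C uses the letter E, and the minor 3rd above C is E♭.

E♭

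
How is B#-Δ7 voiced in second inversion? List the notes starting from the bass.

F𝄪 – A𝄪 – B♯ – D♯

In root position, B#-Δ7 is B♯–D♯–F𝄪–A𝄪.
Second inversion puts the fifth (F𝄪) in the bass.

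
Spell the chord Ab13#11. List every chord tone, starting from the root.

Ab C Eb Gb Bb D F

Ab13#11 is a dominant thirteenth sharp eleven built on Ab.
Root: Ab
Major 3rd (3rd): C
Perfect 5th (5th): Eb
Minor 7th (7th): Gb
Major 9th (9th): Bb
Augmented 11th (11th): D
Major 13th (13th): F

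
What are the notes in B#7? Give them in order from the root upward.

B♯ – D𝄪 – F𝄪 – A♯

B#7: dominant seventh on B♯.
Root: B♯
Major 3rd (3rd): D𝄪
Perfect 5th (5th): F𝄪
Minor 7th (7th): A♯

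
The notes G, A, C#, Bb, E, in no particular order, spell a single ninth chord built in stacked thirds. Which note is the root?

A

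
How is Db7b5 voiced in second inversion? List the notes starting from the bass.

Abb Cb Db F

In root position, Db7b5 is Db–F–Abb–Cb.
Second inversion puts the fifth (Abb) in the bass.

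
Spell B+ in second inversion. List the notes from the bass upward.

In root position, B+ is B–D#–F##.
Second inversion puts the fifth (F##) in the bass.

F## – B – D#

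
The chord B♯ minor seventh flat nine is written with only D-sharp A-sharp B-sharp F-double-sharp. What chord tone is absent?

C-sharp

The full B♯ minor seventh flat nine chord is B-sharp, D-sharp, F-double-sharp, A-sharp, C-sharp.
Comparing with the voicing, the minor 9th (9th) — C-sharp — is absent.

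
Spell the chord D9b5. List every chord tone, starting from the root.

D, F#, Ab, C, E

Root D, quality dominant ninth flat five:
Root: D
Major 3rd (3rd): F#
Diminished 5th (5th): Ab
Minor 7th (7th): C
Major 9th (9th): E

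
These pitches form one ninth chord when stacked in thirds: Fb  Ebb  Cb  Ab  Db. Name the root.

Db

Arranged so that each adjacent pair is a third by letter name: Db – Fb – Ab – Cb – Ebb.
The bottom of that stack, Db, is the root (this is Db minor seventh flat nine).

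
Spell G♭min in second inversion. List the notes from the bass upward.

G♭min = Gb–Bbb–Db; second inversion → fifth (Db) lowest.

Db, Gb, Bbb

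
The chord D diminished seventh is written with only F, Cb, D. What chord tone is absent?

D diminished seventh = D, F, Ab, Cb. The voicing lacks the 5th (diminished 5th), Ab.

Ab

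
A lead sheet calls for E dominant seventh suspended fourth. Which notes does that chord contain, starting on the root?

E dominant seventh suspended fourth is a dominant seventh suspended fourth built on E.
- root: E
- perfect 4th: A
- perfect 5th: B
- minor 7th: D

E, A, B, D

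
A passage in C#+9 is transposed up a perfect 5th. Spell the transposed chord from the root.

G♯  B♯  D𝄪  F♯  A♯

C♯ up a perfect 5th → G♯. New chord: G♯ dominant ninth sharp five.
G♯ — root
B♯ — major 3rd
D𝄪 — augmented 5th
F♯ — minor 7th
A♯ — major 9th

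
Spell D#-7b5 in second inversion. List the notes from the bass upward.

A  C#  D#  F#

In root position, D#-7b5 is D#–F#–A–C#.
Second inversion puts the fifth (A) in the bass.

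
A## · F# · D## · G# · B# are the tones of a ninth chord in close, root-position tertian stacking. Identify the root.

Stacking in thirds gives G# – B# – D## – F# – A##, so G# is the root — G# dominant seventh sharp nine sharp five.

G#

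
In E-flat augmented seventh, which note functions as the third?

E-flat augmented seventh is built on Eb; its 3rd is a major 3rd above the root.
A third above E uses the letter G, and the major 3rd above Eb is G.

G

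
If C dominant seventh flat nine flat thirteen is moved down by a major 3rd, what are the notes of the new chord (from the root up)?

A major 3rd down from C is Ab, so the new chord is Ab dominant seventh flat nine flat thirteen.
Root: Ab
Major 3rd (3rd): C
Perfect 5th (5th): Eb
Minor 7th (7th): Gb
Minor 9th (9th): Bbb
Minor 13th (13th): Fb

Ab – C – Eb – Gb – Bbb – Fb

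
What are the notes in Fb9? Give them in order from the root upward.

Fb  Ab  Cb  Ebb  Gb

Fb9: dominant ninth on Fb.
Fb — root
Ab — major 3rd
Cb — perfect 5th
Ebb — minor 7th
Gb — major 9th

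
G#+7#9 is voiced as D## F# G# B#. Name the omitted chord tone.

A##

The full G#+7#9 chord is G#, B#, D##, F#, A##.
Comparing with the voicing, the augmented 9th (9th) — A## — is absent.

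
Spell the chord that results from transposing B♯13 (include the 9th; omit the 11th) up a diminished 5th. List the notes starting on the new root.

A diminished 5th up from B# is F#, so the new chord is F# dominant thirteenth.
F# — root
A# — major 3rd
C# — perfect 5th
E — minor 7th
G# — major 9th
D# — major 13th

F# A# C# E G# D#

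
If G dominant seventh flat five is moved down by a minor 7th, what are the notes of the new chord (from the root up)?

G down a minor 7th → A. New chord: A dominant seventh flat five.
Root: A
Major 3rd (3rd): C#
Diminished 5th (5th): Eb
Minor 7th (7th): G

A, C#, Eb, G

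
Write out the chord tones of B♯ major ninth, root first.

B#, D##, F##, A##, C##

Root B#, quality major ninth:
root → B#
3rd (major 3rd) → D##
5th (perfect 5th) → F##
7th (major 7th) → A##
9th (major 9th) → C##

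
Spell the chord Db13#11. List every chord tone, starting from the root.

Db, F, Ab, Cb, Eb, G, Bb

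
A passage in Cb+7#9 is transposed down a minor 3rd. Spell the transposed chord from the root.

Ab – C – E – Gb – B

Transposed root: Cb → Ab (minor 3rd down). So we spell Ab dominant seventh sharp nine sharp five:
Ab — root
C — major 3rd
E — augmented 5th
Gb — minor 7th
B — augmented 9th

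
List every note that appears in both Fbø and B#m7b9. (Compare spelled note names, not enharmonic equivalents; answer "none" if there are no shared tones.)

none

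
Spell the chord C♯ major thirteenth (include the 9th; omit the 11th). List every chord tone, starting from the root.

C-sharp  E-sharp  G-sharp  B-sharp  D-sharp  A-sharp

Root C-sharp, quality major thirteenth:
C-sharp — root
E-sharp — major 3rd
G-sharp — perfect 5th
B-sharp — major 7th
D-sharp — major 9th
A-sharp — major 13th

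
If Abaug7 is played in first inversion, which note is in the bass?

C

Abaug7 in root position is A♭–C–E–G♭.
First inversion places the third in the bass, which is C.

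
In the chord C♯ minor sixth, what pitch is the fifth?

Root of C♯ minor sixth = C#. The 5th is a perfect 5th: C# up a perfect 5th → G#.

G#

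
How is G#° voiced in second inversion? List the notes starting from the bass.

In root position, G#° is G#–B–D.
Second inversion puts the fifth (D) in the bass.

D  G#  B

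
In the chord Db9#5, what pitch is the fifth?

Db9#5 is built on Db; its 5th is an augmented 5th above the root.
A fifth above D uses the letter A, and the augmented 5th above Db is A.

A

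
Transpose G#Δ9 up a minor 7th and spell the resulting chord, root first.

A minor 7th up from G# is F#, so the new chord is F# major ninth.
Root: F#
Major 3rd (3rd): A#
Perfect 5th (5th): C#
Major 7th (7th): E#
Major 9th (9th): G#

F# – A# – C# – E# – G#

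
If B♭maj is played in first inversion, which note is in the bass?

B♭maj in root position is Bb–D–F.
First inversion places the third in the bass, which is D.

D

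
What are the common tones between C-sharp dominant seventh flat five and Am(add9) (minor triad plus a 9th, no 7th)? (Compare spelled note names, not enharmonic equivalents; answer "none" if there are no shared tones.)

C-sharp dominant seventh flat five: C# E# G B
Am(add9): A C E B
Common to both → B.

B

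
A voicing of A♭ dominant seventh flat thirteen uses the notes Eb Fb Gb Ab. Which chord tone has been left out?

C

A♭ dominant seventh flat thirteen = Ab, C, Eb, Gb, Fb. The voicing lacks the 3rd (major 3rd), C.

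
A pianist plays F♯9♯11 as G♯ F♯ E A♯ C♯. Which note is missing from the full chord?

B♯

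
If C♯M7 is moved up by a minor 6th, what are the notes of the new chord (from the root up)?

A – C# – E – G#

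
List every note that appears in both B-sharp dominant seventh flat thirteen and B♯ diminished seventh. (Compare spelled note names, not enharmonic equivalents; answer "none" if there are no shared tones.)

B-sharp dominant seventh flat thirteen = B-sharp, D-double-sharp, F-double-sharp, A-sharp, G-sharp.
B♯ diminished seventh = B-sharp, D-sharp, F-sharp, A.
Shared: B-sharp.

B-sharp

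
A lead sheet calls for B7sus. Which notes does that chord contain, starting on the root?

B7sus: dominant seventh suspended fourth on B.
Root: B
Perfect 4th (4th): E
Perfect 5th (5th): F#
Minor 7th (7th): A

B  E  F#  A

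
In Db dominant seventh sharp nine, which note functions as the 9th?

E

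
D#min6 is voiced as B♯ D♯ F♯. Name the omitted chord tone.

A♯

D#min6 = D♯, F♯, A♯, B♯. The voicing lacks the 5th (perfect 5th), A♯.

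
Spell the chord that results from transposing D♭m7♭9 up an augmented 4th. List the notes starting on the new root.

G – Bb – D – F – Ab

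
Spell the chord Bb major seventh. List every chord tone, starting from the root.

Bb  D  F  A

Root Bb, quality major seventh:
Bb — root
D — major 3rd
F — perfect 5th
A — major 7th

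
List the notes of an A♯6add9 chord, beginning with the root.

A♯6add9 is a six-nine built on A#.
- root: A#
- major 3rd: C##
- perfect 5th: E#
- major 6th: F##
- major 9th: B#

A# C## E# F## B#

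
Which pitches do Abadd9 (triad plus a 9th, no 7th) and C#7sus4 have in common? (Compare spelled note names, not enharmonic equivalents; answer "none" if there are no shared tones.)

none

Abadd9: Ab C Eb Bb
C#7sus4: C# F# G# B
Common to both → none.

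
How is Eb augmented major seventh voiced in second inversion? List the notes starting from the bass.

B – D – E-flat – G

In root position, Eb augmented major seventh is E-flat–G–B–D.
Second inversion puts the fifth (B) in the bass.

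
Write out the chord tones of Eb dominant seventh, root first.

E-flat, G, B-flat, D-flat

Root E-flat, quality dominant seventh:
Root: E-flat
Major 3rd (3rd): G
Perfect 5th (5th): B-flat
Minor 7th (7th): D-flat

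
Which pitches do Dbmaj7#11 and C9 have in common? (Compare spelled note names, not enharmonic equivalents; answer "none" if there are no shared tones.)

Dbmaj7#11 = Db, F, Ab, C, G.
C9 = C, E, G, Bb, D.
Shared: C, G.

C, G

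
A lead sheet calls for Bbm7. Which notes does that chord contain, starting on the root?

Bb, Db, F, Ab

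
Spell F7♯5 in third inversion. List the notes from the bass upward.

Eb F A C#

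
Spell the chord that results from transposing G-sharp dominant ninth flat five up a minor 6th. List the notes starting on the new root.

E, G-sharp, B-flat, D, F-sharp

G-sharp up a minor 6th → E. New chord: E dominant ninth flat five.
E — root
G-sharp — major 3rd
B-flat — diminished 5th
D — minor 7th
F-sharp — major 9th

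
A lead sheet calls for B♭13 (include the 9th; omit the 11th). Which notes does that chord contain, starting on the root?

Bb, D, F, Ab, C, G

Root Bb, quality dominant thirteenth:
Root: Bb
Major 3rd (3rd): D
Perfect 5th (5th): F
Minor 7th (7th): Ab
Major 9th (9th): C
Major 13th (13th): G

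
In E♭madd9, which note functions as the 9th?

E♭madd9 is built on E♭; its 9th is a major 9th above the root.
A second above E uses the letter F, and the major 9th above E♭ is F.

F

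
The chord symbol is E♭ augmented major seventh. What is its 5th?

B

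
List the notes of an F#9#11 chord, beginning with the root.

F#9#11 is a dominant ninth sharp eleven built on F#.
F# — root
A# — major 3rd
C# — perfect 5th
E — minor 7th
G# — major 9th
B# — augmented 11th

F# A# C# E G# B#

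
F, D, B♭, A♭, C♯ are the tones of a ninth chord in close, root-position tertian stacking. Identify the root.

Stacking in thirds gives B♭ – D – F – A♭ – C♯, so B♭ is the root — B♭ dominant seventh sharp nine.

B♭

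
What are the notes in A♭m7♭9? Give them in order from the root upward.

A♭m7♭9: minor seventh flat nine on Ab.
Ab — root
Cb — minor 3rd
Eb — perfect 5th
Gb — minor 7th
Bbb — minor 9th

Ab, Cb, Eb, Gb, Bbb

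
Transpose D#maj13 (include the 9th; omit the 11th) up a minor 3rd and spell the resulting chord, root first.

A minor 3rd up from D# is F#, so the new chord is F# major thirteenth.
F# — root
A# — major 3rd
C# — perfect 5th
E# — major 7th
G# — major 9th
D# — major 13th

F#, A#, C#, E#, G#, D#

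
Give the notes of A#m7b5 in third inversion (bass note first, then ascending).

A#m7b5 = A#–C#–E–G#; third inversion → seventh (G#) lowest.

G# – A# – C# – E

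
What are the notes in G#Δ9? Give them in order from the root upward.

G♯, B♯, D♯, F𝄪, A♯

G#Δ9: major ninth on G♯.
G♯ — root
B♯ — major 3rd
D♯ — perfect 5th
F𝄪 — major 7th
A♯ — major 9th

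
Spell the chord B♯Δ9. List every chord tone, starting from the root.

B♯Δ9 is a major ninth built on B#.
- root: B#
- major 3rd: D##
- perfect 5th: F##
- major 7th: A##
- major 9th: C##

B#, D##, F##, A##, C##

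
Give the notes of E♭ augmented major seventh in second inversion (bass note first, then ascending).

B  D  Eb  G

In root position, E♭ augmented major seventh is Eb–G–B–D.
Second inversion puts the fifth (B) in the bass.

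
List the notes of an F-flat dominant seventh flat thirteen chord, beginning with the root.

Root F-flat, quality dominant seventh flat thirteen:
root → F-flat
3rd (major 3rd) → A-flat
5th (perfect 5th) → C-flat
7th (minor 7th) → E-double-flat
13th (minor 13th) → D-double-flat

F-flat, A-flat, C-flat, E-double-flat, D-double-flat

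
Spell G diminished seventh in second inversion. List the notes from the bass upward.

D-flat  F-flat  G  B-flat

G diminished seventh = G–B-flat–D-flat–F-flat; second inversion → fifth (D-flat) lowest.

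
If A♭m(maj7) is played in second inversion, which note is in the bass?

A♭m(maj7) = A♭–C♭–E♭–G. Second inversion → fifth in the bass = E♭.

E♭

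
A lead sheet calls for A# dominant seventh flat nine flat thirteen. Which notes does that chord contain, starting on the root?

A# dominant seventh flat nine flat thirteen: dominant seventh flat nine flat thirteen on A-sharp.
root → A-sharp
3rd (major 3rd) → C-double-sharp
5th (perfect 5th) → E-sharp
7th (minor 7th) → G-sharp
9th (minor 9th) → B
13th (minor 13th) → F-sharp

A-sharp – C-double-sharp – E-sharp – G-sharp – B – F-sharp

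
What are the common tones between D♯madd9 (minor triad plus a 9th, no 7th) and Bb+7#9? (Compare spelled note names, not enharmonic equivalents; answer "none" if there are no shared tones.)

F#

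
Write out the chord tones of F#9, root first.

F# – A# – C# – E – G#

F#9 is a dominant ninth built on F#.
F# — root
A# — major 3rd
C# — perfect 5th
E — minor 7th
G# — major 9th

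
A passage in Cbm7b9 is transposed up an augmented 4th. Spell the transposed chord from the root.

F A♭ C E♭ G♭

C♭ up an augmented 4th → F. New chord: F minor seventh flat nine.
F — root
A♭ — minor 3rd
C — perfect 5th
E♭ — minor 7th
G♭ — minor 9th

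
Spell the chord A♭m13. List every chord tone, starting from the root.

Root Ab, quality minor thirteenth:
Root: Ab
Minor 3rd (3rd): Cb
Perfect 5th (5th): Eb
Minor 7th (7th): Gb
Major 9th (9th): Bb
Perfect 11th (11th): Db
Major 13th (13th): F

Ab  Cb  Eb  Gb  Bb  Db  F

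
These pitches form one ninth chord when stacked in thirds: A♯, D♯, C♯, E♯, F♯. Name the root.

D♯

Stacking in thirds gives D♯ – F♯ – A♯ – C♯ – E♯, so D♯ is the root — D♯ minor ninth.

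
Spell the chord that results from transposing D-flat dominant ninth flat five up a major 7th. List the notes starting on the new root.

C, E, G-flat, B-flat, D

Transposed root: D-flat → C (major 7th up). So we spell C dominant ninth flat five:
C — root
E — major 3rd
G-flat — diminished 5th
B-flat — minor 7th
D — major 9th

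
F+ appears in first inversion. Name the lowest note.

A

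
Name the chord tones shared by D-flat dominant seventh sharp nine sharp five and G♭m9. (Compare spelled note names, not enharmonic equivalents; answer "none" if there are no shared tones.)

D-flat dominant seventh sharp nine sharp five: Db F A Cb E
G♭m9: Gb Bbb Db Fb Ab
Common to both → Db.

Db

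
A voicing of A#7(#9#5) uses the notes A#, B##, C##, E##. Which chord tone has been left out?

A#7(#9#5) = A#, C##, E##, G#, B##. The voicing lacks the 7th (minor 7th), G#.

G#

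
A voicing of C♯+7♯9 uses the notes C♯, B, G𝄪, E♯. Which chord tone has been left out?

The full C♯+7♯9 chord is C♯, E♯, G𝄪, B, D𝄪.
Comparing with the voicing, the augmented 9th (9th) — D𝄪 — is absent.

D𝄪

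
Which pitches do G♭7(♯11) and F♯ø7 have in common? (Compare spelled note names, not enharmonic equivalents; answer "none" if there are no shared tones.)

G♭7(♯11) = Gb, Bb, Db, Fb, C.
F♯ø7 = F#, A, C, E.
Shared: C.

C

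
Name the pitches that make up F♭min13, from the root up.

Root Fb, quality minor thirteenth:
Fb — root
Abb — minor 3rd
Cb — perfect 5th
Ebb — minor 7th
Gb — major 9th
Bbb — perfect 11th
Db — major 13th

Fb, Abb, Cb, Ebb, Gb, Bbb, Db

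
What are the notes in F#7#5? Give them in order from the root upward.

F# A# C## E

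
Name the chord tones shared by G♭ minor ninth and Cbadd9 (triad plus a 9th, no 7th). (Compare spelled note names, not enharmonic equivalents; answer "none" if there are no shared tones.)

G♭ minor ninth = G♭, B𝄫, D♭, F♭, A♭.
Cbadd9 = C♭, E♭, G♭, D♭.
Shared: G♭, D♭.

G♭, D♭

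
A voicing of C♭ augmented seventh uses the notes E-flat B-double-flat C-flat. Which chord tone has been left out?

G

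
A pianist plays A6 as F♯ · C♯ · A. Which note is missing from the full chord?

E

The full A6 chord is A, C♯, E, F♯.
Comparing with the voicing, the perfect 5th (5th) — E — is absent.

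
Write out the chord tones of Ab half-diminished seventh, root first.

Ab – Cb – Ebb – Gb

Root Ab, quality half-diminished seventh:
Ab — root
Cb — minor 3rd
Ebb — diminished 5th
Gb — minor 7th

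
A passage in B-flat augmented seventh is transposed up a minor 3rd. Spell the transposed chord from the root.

Db  F  A  Cb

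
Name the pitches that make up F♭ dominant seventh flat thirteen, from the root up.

F♭, A♭, C♭, E𝄫, D𝄫

Root F♭, quality dominant seventh flat thirteen:
root → F♭
3rd (major 3rd) → A♭
5th (perfect 5th) → C♭
7th (minor 7th) → E𝄫
13th (minor 13th) → D𝄫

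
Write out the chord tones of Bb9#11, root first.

Bb9#11: dominant ninth sharp eleven on Bb.
Bb — root
D — major 3rd
F — perfect 5th
Ab — minor 7th
C — major 9th
E — augmented 11th

Bb, D, F, Ab, C, E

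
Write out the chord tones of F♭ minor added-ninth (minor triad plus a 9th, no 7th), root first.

F♭ minor added-ninth: minor added-ninth on F♭.
- root: F♭
- minor 3rd: A𝄫
- perfect 5th: C♭
- major 9th: G♭

F♭  A𝄫  C♭  G♭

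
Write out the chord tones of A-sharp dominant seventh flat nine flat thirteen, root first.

A♯, C𝄪, E♯, G♯, B, F♯

Root A♯, quality dominant seventh flat nine flat thirteen:
Root: A♯
Major 3rd (3rd): C𝄪
Perfect 5th (5th): E♯
Minor 7th (7th): G♯
Minor 9th (9th): B
Minor 13th (13th): F♯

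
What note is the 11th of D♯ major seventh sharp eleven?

G##

Root of D♯ major seventh sharp eleven = D#. The 11th is an augmented 11th: D# up an augmented 11th → G##.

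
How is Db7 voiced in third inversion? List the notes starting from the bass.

In root position, Db7 is Db–F–Ab–Cb.
Third inversion puts the seventh (Cb) in the bass.

Cb – Db – F – Ab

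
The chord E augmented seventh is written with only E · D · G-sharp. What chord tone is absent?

E augmented seventh = E, G-sharp, B-sharp, D. The voicing lacks the 5th (augmented 5th), B-sharp.

B-sharp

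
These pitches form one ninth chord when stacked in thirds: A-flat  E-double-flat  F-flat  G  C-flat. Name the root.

Arranged so that each adjacent pair is a third by letter name: F-flat – A-flat – C-flat – E-double-flat – G.
The bottom of that stack, F-flat, is the root (this is F-flat dominant seventh sharp nine).

F-flat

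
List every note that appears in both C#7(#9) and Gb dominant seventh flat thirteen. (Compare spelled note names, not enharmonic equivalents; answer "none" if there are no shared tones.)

none

C#7(#9): C# E# G# B D##
Gb dominant seventh flat thirteen: Gb Bb Db Fb Ebb
Common to both → none.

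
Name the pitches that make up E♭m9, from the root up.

Root Eb, quality minor ninth:
root → Eb
3rd (minor 3rd) → Gb
5th (perfect 5th) → Bb
7th (minor 7th) → Db
9th (major 9th) → F

Eb, Gb, Bb, Db, F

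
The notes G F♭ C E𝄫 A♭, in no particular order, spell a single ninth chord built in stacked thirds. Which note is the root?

Stacking in thirds gives F♭ – A♭ – C – E𝄫 – G, so F♭ is the root — F♭ dominant seventh sharp nine sharp five.

F♭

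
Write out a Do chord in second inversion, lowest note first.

A♭, D, F

Do = D–F–A♭; second inversion → fifth (A♭) lowest.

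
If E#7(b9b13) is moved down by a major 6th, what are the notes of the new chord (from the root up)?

G♯, B♯, D♯, F♯, A, E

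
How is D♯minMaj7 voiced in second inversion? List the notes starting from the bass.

A#, C##, D#, F#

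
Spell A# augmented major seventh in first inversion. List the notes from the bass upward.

C-double-sharp, E-double-sharp, G-double-sharp, A-sharp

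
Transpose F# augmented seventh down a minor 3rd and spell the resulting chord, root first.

D-sharp – F-double-sharp – A-double-sharp – C-sharp

A minor 3rd down from F-sharp is D-sharp, so the new chord is D-sharp augmented seventh.
- root: D-sharp
- major 3rd: F-double-sharp
- augmented 5th: A-double-sharp
- minor 7th: C-sharp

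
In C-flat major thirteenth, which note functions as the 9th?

Root of C-flat major thirteenth = C-flat. The 9th is a major 9th: C-flat up a major 9th → D-flat.

D-flat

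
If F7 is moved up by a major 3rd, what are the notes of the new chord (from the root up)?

A major 3rd up from F is A, so the new chord is A dominant seventh.
root → A
3rd (major 3rd) → C#
5th (perfect 5th) → E
7th (minor 7th) → G

A  C#  E  G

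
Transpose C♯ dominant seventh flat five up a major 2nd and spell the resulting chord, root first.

Transposed root: C♯ → D♯ (major 2nd up). So we spell D♯ dominant seventh flat five:
Root: D♯
Major 3rd (3rd): F𝄪
Diminished 5th (5th): A
Minor 7th (7th): C♯

D♯ F𝄪 A C♯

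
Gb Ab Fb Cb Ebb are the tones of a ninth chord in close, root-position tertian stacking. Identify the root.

Stacking in thirds gives Fb – Ab – Cb – Ebb – Gb, so Fb is the root — Fb dominant ninth.

Fb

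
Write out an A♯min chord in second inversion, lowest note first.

E# A# C#

In root position, A♯min is A#–C#–E#.
Second inversion puts the fifth (E#) in the bass.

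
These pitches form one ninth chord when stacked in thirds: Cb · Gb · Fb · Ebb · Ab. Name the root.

Fb

Arranged so that each adjacent pair is a third by letter name: Fb – Ab – Cb – Ebb – Gb.
The bottom of that stack, Fb, is the root (this is Fb dominant ninth).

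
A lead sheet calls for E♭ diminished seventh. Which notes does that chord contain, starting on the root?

Eb – Gb – Bbb – Dbb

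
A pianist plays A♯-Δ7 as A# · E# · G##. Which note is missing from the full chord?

The full A♯-Δ7 chord is A#, C#, E#, G##.
Comparing with the voicing, the minor 3rd (3rd) — C# — is absent.

C#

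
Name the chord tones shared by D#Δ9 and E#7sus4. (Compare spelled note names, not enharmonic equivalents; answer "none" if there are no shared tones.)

D♯  A♯  E♯

D#Δ9 = D♯, F𝄪, A♯, C𝄪, E♯.
E#7sus4 = E♯, A♯, B♯, D♯.
Shared: D♯, A♯, E♯.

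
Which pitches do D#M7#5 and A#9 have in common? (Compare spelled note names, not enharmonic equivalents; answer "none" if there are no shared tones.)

C##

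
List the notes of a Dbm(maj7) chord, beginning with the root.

Dbm(maj7): minor-major seventh on Db.
Db — root
Fb — minor 3rd
Ab — perfect 5th
C — major 7th

Db  Fb  Ab  C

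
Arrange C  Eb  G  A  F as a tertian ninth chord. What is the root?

Arranged so that each adjacent pair is a third by letter name: F – A – C – Eb – G.
The bottom of that stack, F, is the root (this is F dominant ninth).

F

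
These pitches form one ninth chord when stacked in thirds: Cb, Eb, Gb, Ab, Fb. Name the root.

Stacking in thirds gives Fb – Ab – Cb – Eb – Gb, so Fb is the root — Fb major ninth.

Fb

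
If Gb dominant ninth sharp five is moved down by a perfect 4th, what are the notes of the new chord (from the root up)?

D-flat F A C-flat E-flat

Transposed root: G-flat → D-flat (perfect 4th down). So we spell D-flat dominant ninth sharp five:
D-flat — root
F — major 3rd
A — augmented 5th
C-flat — minor 7th
E-flat — major 9th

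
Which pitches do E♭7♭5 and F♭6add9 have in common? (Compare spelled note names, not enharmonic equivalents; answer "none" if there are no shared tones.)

E♭7♭5 = Eb, G, Bbb, Db.
F♭6add9 = Fb, Ab, Cb, Db, Gb.
Shared: Db.

Db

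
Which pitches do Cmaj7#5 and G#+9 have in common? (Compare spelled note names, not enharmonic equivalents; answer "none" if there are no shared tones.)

G#

Cmaj7#5 = C, E, G#, B.
G#+9 = G#, B#, D##, F#, A#.
Shared: G#.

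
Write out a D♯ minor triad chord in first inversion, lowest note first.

F#, A#, D#

D♯ minor triad = D#–F#–A#; first inversion → third (F#) lowest.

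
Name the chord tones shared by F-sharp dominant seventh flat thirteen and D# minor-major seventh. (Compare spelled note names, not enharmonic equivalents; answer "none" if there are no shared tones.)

F-sharp dominant seventh flat thirteen: F-sharp A-sharp C-sharp E D
D# minor-major seventh: D-sharp F-sharp A-sharp C-double-sharp
Common to both → F-sharp, A-sharp.

F-sharp A-sharp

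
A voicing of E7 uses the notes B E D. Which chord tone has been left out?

G♯

E7 = E, G♯, B, D. The voicing lacks the 3rd (major 3rd), G♯.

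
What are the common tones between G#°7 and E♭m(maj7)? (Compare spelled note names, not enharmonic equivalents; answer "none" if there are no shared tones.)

D

G#°7 = G#, B, D, F.
E♭m(maj7) = Eb, Gb, Bb, D.
Shared: D.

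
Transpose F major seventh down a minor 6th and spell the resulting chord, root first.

A – C♯ – E – G♯

F down a minor 6th → A. New chord: A major seventh.
Root: A
Major 3rd (3rd): C♯
Perfect 5th (5th): E
Major 7th (7th): G♯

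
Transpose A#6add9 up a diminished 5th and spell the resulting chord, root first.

E, G#, B, C#, F#

A diminished 5th up from A# is E, so the new chord is E six-nine.
E — root
G# — major 3rd
B — perfect 5th
C# — major 6th
F# — major 9th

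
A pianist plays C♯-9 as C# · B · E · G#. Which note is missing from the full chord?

D#

C♯-9 = C#, E, G#, B, D#. The voicing lacks the 9th (major 9th), D#.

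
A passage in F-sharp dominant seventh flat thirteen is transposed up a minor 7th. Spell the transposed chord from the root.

Transposed root: F-sharp → E (minor 7th up). So we spell E dominant seventh flat thirteen:
- root: E
- major 3rd: G-sharp
- perfect 5th: B
- minor 7th: D
- minor 13th: C

E, G-sharp, B, D, C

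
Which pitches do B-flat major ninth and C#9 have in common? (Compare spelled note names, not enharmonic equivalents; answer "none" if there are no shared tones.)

none

B-flat major ninth = Bb, D, F, A, C.
C#9 = C#, E#, G#, B, D#.
Shared: none.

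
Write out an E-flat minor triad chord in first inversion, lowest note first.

G-flat B-flat E-flat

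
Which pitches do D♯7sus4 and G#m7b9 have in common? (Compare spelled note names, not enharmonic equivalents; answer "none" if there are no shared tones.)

D♯7sus4: D# G# A# C#
G#m7b9: G# B D# F# A
Common to both → D#, G#.

D#, G#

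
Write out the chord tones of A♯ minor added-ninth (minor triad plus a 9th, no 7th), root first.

A-sharp – C-sharp – E-sharp – B-sharp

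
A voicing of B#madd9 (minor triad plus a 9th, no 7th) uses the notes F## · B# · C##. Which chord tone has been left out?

The full B#madd9 chord is B#, D#, F##, C##.
Comparing with the voicing, the minor 3rd (3rd) — D# — is absent.

D#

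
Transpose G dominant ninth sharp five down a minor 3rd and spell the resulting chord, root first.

E G-sharp B-sharp D F-sharp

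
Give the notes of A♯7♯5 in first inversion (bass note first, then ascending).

C##, E##, G#, A#

In root position, A♯7♯5 is A#–C##–E##–G#.
First inversion puts the third (C##) in the bass.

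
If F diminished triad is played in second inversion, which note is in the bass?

F diminished triad = F–A-flat–C-flat. Second inversion → fifth in the bass = C-flat.

C-flat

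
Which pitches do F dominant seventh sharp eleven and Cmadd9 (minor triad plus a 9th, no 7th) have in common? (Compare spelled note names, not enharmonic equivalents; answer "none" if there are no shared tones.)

C Eb

F dominant seventh sharp eleven: F A C Eb B
Cmadd9: C Eb G D
Common to both → C, Eb.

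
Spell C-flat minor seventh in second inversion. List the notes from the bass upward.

C-flat minor seventh = C-flat–E-double-flat–G-flat–B-double-flat; second inversion → fifth (G-flat) lowest.

G-flat B-double-flat C-flat E-double-flat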